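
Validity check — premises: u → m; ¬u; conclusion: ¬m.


This is denying the antecedent (fallacy). There exist truth assignments where the premises are all true but the conclusion is false.

Invalid.


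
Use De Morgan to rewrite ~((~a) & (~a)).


De Morgan: the negation of a conjunction is the disjunction of the negations.
Distribute ~ across &, flipping it to |, and negate each literal.

a | a


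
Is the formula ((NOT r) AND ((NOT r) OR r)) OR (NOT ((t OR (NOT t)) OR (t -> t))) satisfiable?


Search for a satisfying assignment over {r, t}.
Try r=F, t=F: the formula evaluates to T.
A satisfying assignment exists.

Satisfiable.


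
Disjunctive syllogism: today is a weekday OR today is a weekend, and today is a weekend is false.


Disjunctive syllogism: from (P ∨ Q) and ¬P, infer Q.
One disjunct, 'today is a weekend', is ruled out; the other must hold.

today is a weekday


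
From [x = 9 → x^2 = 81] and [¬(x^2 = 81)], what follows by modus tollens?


Modus tollens: from (P → Q) and ¬Q, infer ¬P.
Q = 'x^2 = 81' is denied; since P → Q, P must also fail.

Not (x = 9).


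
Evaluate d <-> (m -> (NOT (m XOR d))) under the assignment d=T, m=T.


Substitute d=T, m=T:
m XOR d = T XOR T = F
NOT (m XOR d) = T
m -> (NOT (m XOR d)) = T -> T = T
d <-> (m -> (NOT (m XOR d))) = T <-> T = T

T


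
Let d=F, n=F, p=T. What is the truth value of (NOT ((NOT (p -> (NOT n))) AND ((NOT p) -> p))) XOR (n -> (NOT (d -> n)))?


Substitute d=F, n=F, p=T:
… (earlier sub-steps elided)
p -> (NOT n) = T -> T = T
NOT (p -> (NOT n)) = F
NOT p = F
(NOT p) -> p = F -> T = T
(NOT (p -> (NOT n))) AND ((NOT p) -> p) = F AND T = F
NOT ((NOT (p -> (NOT n))) AND ((NOT p) -> p)) = T
d -> n = F -> F = T
NOT (d -> n) = F
n -> (NOT (d -> n)) = F -> F = T
(NOT ((NOT (p -> (NOT n))) AND ((NOT p) -> p))) XOR (n -> (NOT (d -> n))) = T XOR T = F

F


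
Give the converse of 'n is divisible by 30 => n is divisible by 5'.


The converse of (P → Q) is (Q → P). It is not in general equivalent to the original.
Here P = 'n is divisible by 30' and Q = 'n is divisible by 5'.

If n is divisible by 5, then n is divisible by 30.


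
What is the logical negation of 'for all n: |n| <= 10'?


¬(for all x: φ) = there exists x: ¬φ, and ¬(there exists x: φ) = for all x: ¬φ.
Apply to the universal statement.

there exists n: NOT(|n| <= 10)


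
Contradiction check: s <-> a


Truth table over {a, s}:
a | s | φ
---------
F | F | T
T | F | F
F | T | F
T | T | T
Satisfying assignment at row 1: a=F, s=F gives T.

No, it is not a contradiction.


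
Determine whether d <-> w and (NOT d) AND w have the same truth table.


Compare truth tables:
d | w | φ | ψ
-------------
F | F | T | F
T | F | F | F
F | T | F | T
T | T | T | F
They differ at row 1 (d=F, w=F): φ=T but ψ=F.

No, they are not logically equivalent.


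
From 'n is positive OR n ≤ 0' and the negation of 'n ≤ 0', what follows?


Disjunctive syllogism: from (P ∨ Q) and ¬P, infer Q.
One disjunct, 'n ≤ 0', is ruled out; the other must hold.

n is positive


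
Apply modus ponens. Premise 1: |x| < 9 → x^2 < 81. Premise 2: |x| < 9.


Modus ponens: from (P → Q) and P, infer Q.
P = '|x| < 9' is asserted, and P → Q holds, so Q follows.

x^2 < 81.


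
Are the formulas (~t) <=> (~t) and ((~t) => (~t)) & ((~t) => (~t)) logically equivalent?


Compare truth tables:
t | φ | ψ
---------
False | True | True
True | True | True
The columns φ and ψ agree on every row.

Yes, they are logically equivalent.


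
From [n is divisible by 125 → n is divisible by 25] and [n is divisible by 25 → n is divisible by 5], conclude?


Hypothetical syllogism: from (P → Q) and (Q → R), infer (P → R).
Chain the two implications through the shared middle term 'n is divisible by 25'.

n is divisible by 125 → n is divisible by 5


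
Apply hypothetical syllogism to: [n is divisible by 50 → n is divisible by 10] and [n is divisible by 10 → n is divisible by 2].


Hypothetical syllogism: from (P → Q) and (Q → R), infer (P → R).
Chain the two implications through the shared middle term 'n is divisible by 10'.

n is divisible by 50 → n is divisible by 2


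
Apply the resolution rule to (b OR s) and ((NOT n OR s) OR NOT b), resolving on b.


The clauses contain complementary literals b and NOTb.
Resolution eliminates this pair and disjoins the remaining literals (merging duplicates).

(s OR NOT n)


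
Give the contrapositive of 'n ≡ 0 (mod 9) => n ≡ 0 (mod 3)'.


The contrapositive of (P → Q) is (¬Q → ¬P); it is logically equivalent to the original.
Here P = 'n ≡ 0 (mod 9)' and Q = 'n ≡ 0 (mod 3)'.

If not (n ≡ 0 (mod 3)), then not (n ≡ 0 (mod 9)).


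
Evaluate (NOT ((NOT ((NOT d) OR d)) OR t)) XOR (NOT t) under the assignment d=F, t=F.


Substitute d=F, t=F:
NOT d = T
(NOT d) OR d = T OR F = T
NOT ((NOT d) OR d) = F
(NOT ((NOT d) OR d)) OR t = F OR F = F
NOT ((NOT ((NOT d) OR d)) OR t) = T
NOT t = T
(NOT ((NOT ((NOT d) OR d)) OR t)) XOR (NOT t) = T XOR T = F

F


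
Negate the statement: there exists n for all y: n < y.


Negation flips each quantifier (∀↔∃) and negates the inner predicate.
¬(there exists n for all y: φ) = for all n there exists y: ¬φ.

for all n there exists y: NOT(n < y)


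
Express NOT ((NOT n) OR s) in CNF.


Step 1: Apply De Morgan: ¬((¬n) ∨ s) = ¬(¬n) ∧ ¬s.
Step 2: Eliminate any double negations (¬¬X = X).

n AND (NOT s)


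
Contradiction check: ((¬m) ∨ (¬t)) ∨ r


Truth table over {m, r, t}:
m | r | t | φ
-------------
F | F | F | T
T | F | F | T
F | T | F | T
T | T | F | T
F | F | T | T
T | F | T | F
F | T | T | T
T | T | T | T
Satisfying assignment at row 1: m=F, r=F, t=F gives T.

No, it is not a contradiction.


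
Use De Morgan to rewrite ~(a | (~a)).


De Morgan: the negation of a disjunction is the conjunction of the negations.
Distribute ~ across |, flipping it to &, and negate each literal.

(~a) & a


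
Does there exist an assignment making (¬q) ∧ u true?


Search for a satisfying assignment over {q, u}.
Try q=F, u=T: the formula evaluates to T.
A satisfying assignment exists.

Satisfiable.


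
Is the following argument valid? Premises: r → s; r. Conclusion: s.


This matches the form of modus ponens: the conclusion follows in every model of the premises.

Valid.


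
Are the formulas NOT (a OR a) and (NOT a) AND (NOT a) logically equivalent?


Compare truth tables:
a | φ | ψ
---------
F | T | T
T | F | F
The columns φ and ψ agree on every row.

Yes, they are logically equivalent.


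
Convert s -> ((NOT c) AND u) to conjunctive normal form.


Step 1: Rewrite s → ((¬c) ∧ u) as ¬s ∨ ((¬c) ∧ u).
Step 2: Distribute ∨ over ∧.

((NOT s) OR (NOT c)) AND ((NOT s) OR u)


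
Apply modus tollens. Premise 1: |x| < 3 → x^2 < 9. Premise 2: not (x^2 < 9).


Modus tollens: from (P → Q) and ¬Q, infer ¬P.
Q = 'x^2 < 9' is denied; since P → Q, P must also fail.

Not (|x| < 3).


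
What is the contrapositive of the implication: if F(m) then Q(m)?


The contrapositive of (P → Q) is (¬Q → ¬P); it is logically equivalent to the original.
Here P = 'F(m)' and Q = 'Q(m)'.

If not (Q(m)), then not (F(m)).


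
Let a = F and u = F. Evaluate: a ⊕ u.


Exclusive or is true when exactly one operand is true.
Substitute: a=F, u=F.
F ⊕ F evaluates to F.

F


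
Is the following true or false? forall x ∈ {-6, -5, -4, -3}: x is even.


Evaluate the predicate on each element: -6:True, -5:False, -4:True, -3:False.
Counterexample x = -5 fails the predicate.

False


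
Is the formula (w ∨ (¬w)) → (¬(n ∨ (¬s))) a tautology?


Build the truth table over {n, s, w}:
n | s | w | φ
-------------
F | F | F | F
T | F | F | F
F | T | F | T
T | T | F | F
F | F | T | F
T | F | T | F
F | T | T | T
T | T | T | F
Counterexample at row 1: with n=F, s=F, w=F, the formula is F.

No, it is not a tautology.


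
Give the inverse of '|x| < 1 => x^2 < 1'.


The inverse of (P → Q) is (¬P → ¬Q). It is equivalent to the converse, not to the original.
Here P = '|x| < 1' and Q = 'x^2 < 1'.

If not (|x| < 1), then not (x^2 < 1).


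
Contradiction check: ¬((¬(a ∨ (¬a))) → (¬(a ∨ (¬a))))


Truth table over {a}:
a | φ
-----
F | F
T | F
Every row is false.

Yes, it is a contradiction.


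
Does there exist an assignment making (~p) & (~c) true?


Search for a satisfying assignment over {c, p}.
Try c=False, p=False: the formula evaluates to True.
A satisfying assignment exists.

Satisfiable.


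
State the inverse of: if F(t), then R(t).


The inverse of (P → Q) is (¬P → ¬Q). It is equivalent to the converse, not to the original.
Here P = 'F(t)' and Q = 'R(t)'.

If not (F(t)), then not (R(t)).


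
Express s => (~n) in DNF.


Step 1: Rewrite s → (¬n) as ¬s ∨ (¬n).

(~s) | (~n)


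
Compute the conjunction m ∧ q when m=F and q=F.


Conjunction is true only when both operands are true.
Substitute: m=F, q=F.
F ∧ F evaluates to F.

F


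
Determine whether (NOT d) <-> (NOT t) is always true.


Build the truth table over {d, t}:
d | t | φ
---------
F | F | T
T | F | F
F | T | F
T | T | T
Counterexample at row 2: with d=T, t=F, the formula is F.

No, it is not a tautology.


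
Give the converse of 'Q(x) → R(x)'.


The converse of (P → Q) is (Q → P). It is not in general equivalent to the original.
Here P = 'Q(x)' and Q = 'R(x)'.

If R(x), then Q(x).


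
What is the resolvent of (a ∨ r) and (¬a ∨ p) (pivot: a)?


The clauses contain complementary literals a and ¬a.
Resolution eliminates this pair and disjoins the remaining literals (merging duplicates).

(r ∨ p)


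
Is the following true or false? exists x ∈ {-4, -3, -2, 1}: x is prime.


Evaluate the predicate on each element: -4:False, -3:False, -2:False, 1:False.
No element satisfies the predicate.

False


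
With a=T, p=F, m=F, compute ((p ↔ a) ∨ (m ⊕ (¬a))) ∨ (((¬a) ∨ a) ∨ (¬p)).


Substitute a=T, p=F, m=F:
p ↔ a = F ↔ T = F
¬a = F
m ⊕ (¬a) = F ⊕ F = F
(p ↔ a) ∨ (m ⊕ (¬a)) = F ∨ F = F
¬a = F
(¬a) ∨ a = F ∨ T = T
¬p = T
((¬a) ∨ a) ∨ (¬p) = T ∨ T = T
((p ↔ a) ∨ (m ⊕ (¬a))) ∨ (((¬a) ∨ a) ∨ (¬p)) = F ∨ T = T

T


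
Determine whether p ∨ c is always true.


Build the truth table over {c, p}:
c | p | φ
---------
F | F | F
T | F | T
F | T | T
T | T | T
Counterexample at row 1: with c=F, p=F, the formula is F.

No, it is not a tautology.


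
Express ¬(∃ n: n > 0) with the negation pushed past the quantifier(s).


¬(∀ x: φ) = ∃ x: ¬φ, and ¬(∃ x: φ) = ∀ x: ¬φ.
Apply to the existential statement.

∀ n: ¬(n > 0)


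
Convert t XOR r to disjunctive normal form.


Step 1: t ⊕ r is true exactly when they disagree: (t ∧ ¬r) ∨ (¬t ∧ r).

(t AND (NOT r)) OR ((NOT t) AND r)


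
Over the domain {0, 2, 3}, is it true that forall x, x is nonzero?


Evaluate the predicate on each element: 0:False, 2:True, 3:True.
Counterexample x = 0 fails the predicate.

False


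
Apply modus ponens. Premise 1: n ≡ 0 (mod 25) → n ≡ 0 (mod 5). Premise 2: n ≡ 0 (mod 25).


Modus ponens: from (P → Q) and P, infer Q.
P = 'n ≡ 0 (mod 25)' is asserted, and P → Q holds, so Q follows.

n ≡ 0 (mod 5).


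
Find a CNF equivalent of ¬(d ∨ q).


Step 1: Apply De Morgan: ¬(d ∨ q) = ¬d ∧ ¬q.

(¬d) ∧ (¬q)


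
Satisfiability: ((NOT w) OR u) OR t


Search for a satisfying assignment over {t, u, w}.
Try t=F, u=F, w=F: the formula evaluates to T.
A satisfying assignment exists.

Satisfiable.


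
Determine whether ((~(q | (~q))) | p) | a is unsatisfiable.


Truth table over {a, p, q}:
a | p | q | φ
-------------
False | False | False | False
True | False | False | True
False | True | False | True
True | True | False | True
False | False | True | False
True | False | True | True
False | True | True | True
True | True | True | True
Satisfying assignment at row 2: a=True, p=False, q=False gives True.

No, it is not a contradiction.


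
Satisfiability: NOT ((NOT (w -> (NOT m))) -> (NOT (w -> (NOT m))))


Check all 4 assignments over {m, w}:
m | w | φ
---------
F | F | F
T | F | F
F | T | F
T | T | F
No assignment makes the formula true.

Unsatisfiable.


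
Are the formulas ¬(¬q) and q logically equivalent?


Compare truth tables:
q | φ | ψ
---------
F | F | F
T | T | T
The columns φ and ψ agree on every row.

Yes, they are logically equivalent.


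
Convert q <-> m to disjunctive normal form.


Step 1: q ↔ m is true exactly when both agree: (q ∧ m) ∨ (¬q ∧ ¬m).

(q AND m) OR ((NOT q) AND (NOT m))


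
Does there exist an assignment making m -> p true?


Search for a satisfying assignment over {m, p}.
Try m=F, p=F: the formula evaluates to T.
A satisfying assignment exists.

Satisfiable.


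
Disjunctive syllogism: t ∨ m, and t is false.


Disjunctive syllogism: from (P ∨ Q) and ¬P, infer Q.
One disjunct, 't', is ruled out; the other must hold.

m


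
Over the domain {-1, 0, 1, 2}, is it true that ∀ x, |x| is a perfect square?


Evaluate the predicate on each element: -1:T, 0:T, 1:T, 2:F.
Counterexample x = 2 fails the predicate.

F


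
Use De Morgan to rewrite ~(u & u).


De Morgan: the negation of a conjunction is the disjunction of the negations.
Distribute ~ across &, flipping it to |, and negate each literal.

(~u) | (~u)


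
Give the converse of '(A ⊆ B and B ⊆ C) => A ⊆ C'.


The converse of (P → Q) is (Q → P). It is not in general equivalent to the original.
Here P = '(A ⊆ B and B ⊆ C)' and Q = 'A ⊆ C'.

If A ⊆ C, then (A ⊆ B and B ⊆ C).


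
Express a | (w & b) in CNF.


Step 1: Distribute ∨ over ∧: a ∨ (w ∧ b) = (a ∨ w) ∧ (a ∨ b).

(a | w) & (a | b)


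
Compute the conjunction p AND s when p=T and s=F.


Conjunction is true only when both operands are true.
Substitute: p=T, s=F.
T AND F evaluates to F.

F


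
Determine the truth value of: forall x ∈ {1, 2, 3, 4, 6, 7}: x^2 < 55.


Evaluate the predicate on each element: 1:True, 2:True, 3:True, 4:True, 6:True, 7:True.
Every element satisfies the predicate.

True


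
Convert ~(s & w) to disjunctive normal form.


Step 1: Apply De Morgan: ¬(s ∧ w) = ¬s ∨ ¬w.

(~s) | (~w)


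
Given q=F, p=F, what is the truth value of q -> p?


Implication is false only when antecedent is true and consequent is false.
Substitute: q=F, p=F.
F -> F evaluates to T.

T


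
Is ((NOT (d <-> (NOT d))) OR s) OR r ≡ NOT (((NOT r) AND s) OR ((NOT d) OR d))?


Compare truth tables:
d | r | s | φ | ψ
-----------------
F | F | F | T | F
T | F | F | T | F
F | T | F | T | F
T | T | F | T | F
F | F | T | T | F
T | F | T | T | F
F | T | T | T | F
T | T | T | T | F
They differ at row 1 (d=F, r=F, s=F): φ=T but ψ=F.

No, they are not logically equivalent.


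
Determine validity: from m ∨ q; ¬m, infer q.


This matches the form of disjunctive syllogism: the conclusion follows in every model of the premises.

Valid.


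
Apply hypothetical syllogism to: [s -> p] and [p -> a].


Hypothetical syllogism: from (P → Q) and (Q → R), infer (P → R).
Chain the two implications through the shared middle term 'p'.

s -> a


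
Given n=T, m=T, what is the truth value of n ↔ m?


Biconditional is true when both operands have the same truth value.
Substitute: n=T, m=T.
T ↔ T evaluates to T.

T


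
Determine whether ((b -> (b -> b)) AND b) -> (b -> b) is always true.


Build the truth table over {b}:
b | φ
-----
F | T
T | T
Every row evaluates to true.

Yes, it is a tautology.


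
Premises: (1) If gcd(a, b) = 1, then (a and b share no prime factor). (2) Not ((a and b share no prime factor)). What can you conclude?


Modus tollens: from (P → Q) and ¬Q, infer ¬P.
Q = '(a and b share no prime factor)' is denied; since P → Q, P must also fail.

Not (gcd(a, b) = 1).


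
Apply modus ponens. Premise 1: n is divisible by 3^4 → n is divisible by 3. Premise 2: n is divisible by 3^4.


Modus ponens: from (P → Q) and P, infer Q.
P = 'n is divisible by 3^4' is asserted, and P → Q holds, so Q follows.

n is divisible by 3.


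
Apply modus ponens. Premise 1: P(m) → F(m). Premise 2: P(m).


Modus ponens: from (P → Q) and P, infer Q.
P = 'P(m)' is asserted, and P → Q holds, so Q follows.

F(m).


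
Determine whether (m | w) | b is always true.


Build the truth table over {b, m, w}:
b | m | w | φ
-------------
False | False | False | False
True | False | False | True
False | True | False | True
True | True | False | True
False | False | True | True
True | False | True | True
False | True | True | True
True | True | True | True
Counterexample at row 1: with b=False, m=False, w=False, the formula is False.

No, it is not a tautology.


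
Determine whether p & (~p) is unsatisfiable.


Truth table over {p}:
p | φ
-----
False | False
True | False
Every row is false.

Yes, it is a contradiction.


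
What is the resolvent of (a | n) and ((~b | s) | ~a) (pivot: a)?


The clauses contain complementary literals a and ~a.
Resolution eliminates this pair and disjoins the remaining literals (merging duplicates).

((n | s) | ~b)


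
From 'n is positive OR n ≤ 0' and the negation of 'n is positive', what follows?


Disjunctive syllogism: from (P ∨ Q) and ¬P, infer Q.
One disjunct, 'n is positive', is ruled out; the other must hold.

n ≤ 0


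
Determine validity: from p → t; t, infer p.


This is affirming the consequent (fallacy). There exist truth assignments where the premises are all true but the conclusion is false.

Invalid.


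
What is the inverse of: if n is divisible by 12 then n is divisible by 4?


The inverse of (P → Q) is (¬P → ¬Q). It is equivalent to the converse, not to the original.
Here P = 'n is divisible by 12' and Q = 'n is divisible by 4'.

If not (n is divisible by 12), then not (n is divisible by 4).


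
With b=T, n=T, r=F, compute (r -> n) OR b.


Substitute b=T, n=T, r=F:
r -> n = F -> T = T
(r -> n) OR b = T OR T = T

T


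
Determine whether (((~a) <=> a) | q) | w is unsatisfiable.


Truth table over {a, q, w}:
a | q | w | φ
-------------
False | False | False | False
True | False | False | False
False | True | False | True
True | True | False | True
False | False | True | True
True | False | True | True
False | True | True | True
True | True | True | True
Satisfying assignment at row 3: a=False, q=True, w=False gives True.

No, it is not a contradiction.


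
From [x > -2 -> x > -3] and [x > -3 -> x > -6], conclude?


Hypothetical syllogism: from (P → Q) and (Q → R), infer (P → R).
Chain the two implications through the shared middle term 'x > -3'.

x > -2 -> x > -6


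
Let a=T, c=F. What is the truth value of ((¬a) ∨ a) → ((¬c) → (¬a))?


Substitute a=T, c=F:
¬a = F
(¬a) ∨ a = F ∨ T = T
¬c = T
¬a = F
(¬c) → (¬a) = T → F = F
((¬a) ∨ a) → ((¬c) → (¬a)) = T → F = F

F


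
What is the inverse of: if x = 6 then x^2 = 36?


The inverse of (P → Q) is (¬P → ¬Q). It is equivalent to the converse, not to the original.
Here P = 'x = 6' and Q = 'x^2 = 36'.

If not (x = 6), then not (x^2 = 36).


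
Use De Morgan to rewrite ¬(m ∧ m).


De Morgan: the negation of a conjunction is the disjunction of the negations.
Distribute ¬ across ∧, flipping it to ∨, and negate each literal.

(¬m) ∨ (¬m)


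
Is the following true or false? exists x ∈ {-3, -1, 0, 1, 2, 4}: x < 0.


Evaluate the predicate on each element: -3:True, -1:True, 0:False, 1:False, 2:False, 4:False.
Witness x = -3 satisfies the predicate.

True


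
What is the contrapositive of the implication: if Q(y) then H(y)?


The contrapositive of (P → Q) is (¬Q → ¬P); it is logically equivalent to the original.
Here P = 'Q(y)' and Q = 'H(y)'.

If not (H(y)), then not (Q(y)).


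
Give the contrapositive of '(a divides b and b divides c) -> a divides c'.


The contrapositive of (P → Q) is (¬Q → ¬P); it is logically equivalent to the original.
Here P = '(a divides b and b divides c)' and Q = 'a divides c'.

If not (a divides c), then not ((a divides b and b divides c)).


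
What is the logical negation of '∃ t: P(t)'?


¬(∀ x: φ) = ∃ x: ¬φ, and ¬(∃ x: φ) = ∀ x: ¬φ.
Apply to the existential statement.

∀ t: ¬(P(t))


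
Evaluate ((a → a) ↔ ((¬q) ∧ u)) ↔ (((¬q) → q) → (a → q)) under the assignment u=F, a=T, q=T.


Substitute u=F, a=T, q=T:
a → a = T → T = T
¬q = F
(¬q) ∧ u = F ∧ F = F
(a → a) ↔ ((¬q) ∧ u) = T ↔ F = F
¬q = F
(¬q) → q = F → T = T
a → q = T → T = T
((¬q) → q) → (a → q) = T → T = T
((a → a) ↔ ((¬q) ∧ u)) ↔ (((¬q) → q) → (a → q)) = F ↔ T = F

F


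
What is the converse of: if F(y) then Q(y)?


The converse of (P → Q) is (Q → P). It is not in general equivalent to the original.
Here P = 'F(y)' and Q = 'Q(y)'.

If Q(y), then F(y).


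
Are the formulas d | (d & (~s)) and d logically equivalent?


Compare truth tables:
d | s | φ | ψ
-------------
False | False | False | False
True | False | True | True
False | True | False | False
True | True | True | True
The columns φ and ψ agree on every row.

Yes, they are logically equivalent.


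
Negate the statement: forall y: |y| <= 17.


¬(forall x: φ) = exists x: ¬φ, and ¬(exists x: φ) = forall x: ¬φ.
Apply to the universal statement.

exists y: ~(|y| <= 17)


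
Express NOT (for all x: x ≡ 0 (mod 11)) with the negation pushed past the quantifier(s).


¬(for all x: φ) = there exists x: ¬φ, and ¬(there exists x: φ) = for all x: ¬φ.
Apply to the universal statement.

there exists x: NOT(x ≡ 0 (mod 11))


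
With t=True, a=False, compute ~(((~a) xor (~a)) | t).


Substitute t=True, a=False:
~a = True
~a = True
(~a) xor (~a) = True xor True = False
((~a) xor (~a)) | t = False | True = True
~(((~a) xor (~a)) | t) = False

False


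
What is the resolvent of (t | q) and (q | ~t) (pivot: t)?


The clauses contain complementary literals t and ~t.
Resolution eliminates this pair and disjoins the remaining literals (merging duplicates).

q


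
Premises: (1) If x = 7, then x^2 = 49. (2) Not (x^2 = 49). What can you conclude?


Modus tollens: from (P → Q) and ¬Q, infer ¬P.
Q = 'x^2 = 49' is denied; since P → Q, P must also fail.

Not (x = 7).


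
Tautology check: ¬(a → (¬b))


Build the truth table over {a, b}:
a | b | φ
---------
F | F | F
T | F | F
F | T | F
T | T | T
Counterexample at row 1: with a=F, b=F, the formula is F.

No, it is not a tautology.


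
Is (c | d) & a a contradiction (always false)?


Truth table over {a, c, d}:
a | c | d | φ
-------------
False | False | False | False
True | False | False | False
False | True | False | False
True | True | False | True
False | False | True | False
True | False | True | True
False | True | True | False
True | True | True | True
Satisfying assignment at row 4: a=True, c=True, d=False gives True.

No, it is not a contradiction.


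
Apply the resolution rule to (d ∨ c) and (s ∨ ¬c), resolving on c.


The clauses contain complementary literals c and ¬c.
Resolution eliminates this pair and disjoins the remaining literals (merging duplicates).

(d ∨ s)


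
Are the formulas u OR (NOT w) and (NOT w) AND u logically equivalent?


Compare truth tables:
u | w | φ | ψ
-------------
F | F | T | F
T | F | T | T
F | T | F | F
T | T | T | F
They differ at row 1 (u=F, w=F): φ=T but ψ=F.

No, they are not logically equivalent.


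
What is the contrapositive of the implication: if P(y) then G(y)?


The contrapositive of (P → Q) is (¬Q → ¬P); it is logically equivalent to the original.
Here P = 'P(y)' and Q = 'G(y)'.

If not (G(y)), then not (P(y)).


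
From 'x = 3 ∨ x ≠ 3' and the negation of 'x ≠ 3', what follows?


Disjunctive syllogism: from (P ∨ Q) and ¬P, infer Q.
One disjunct, 'x ≠ 3', is ruled out; the other must hold.

x = 3


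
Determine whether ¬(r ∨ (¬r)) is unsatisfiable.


Truth table over {r}:
r | φ
-----
F | F
T | F
Every row is false.

Yes, it is a contradiction.


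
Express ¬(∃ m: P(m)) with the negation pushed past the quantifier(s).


¬(∀ x: φ) = ∃ x: ¬φ, and ¬(∃ x: φ) = ∀ x: ¬φ.
Apply to the existential statement.

∀ m: ¬(P(m))


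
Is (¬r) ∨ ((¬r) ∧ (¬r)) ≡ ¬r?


Compare truth tables:
r | φ | ψ
---------
F | T | T
T | F | F
The columns φ and ψ agree on every row.

Yes, they are logically equivalent.


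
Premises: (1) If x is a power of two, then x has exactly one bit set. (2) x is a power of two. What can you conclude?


Modus ponens: from (P → Q) and P, infer Q.
P = 'x is a power of two' is asserted, and P → Q holds, so Q follows.

x has exactly one bit set.


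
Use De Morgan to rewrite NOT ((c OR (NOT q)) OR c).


De Morgan: the negation of a disjunction is the conjunction of the negations.
Distribute NOT across OR, flipping it to AND, and negate each literal.

((NOT c) AND q) AND (NOT c)


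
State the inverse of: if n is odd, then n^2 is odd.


The inverse of (P → Q) is (¬P → ¬Q). It is equivalent to the converse, not to the original.
Here P = 'n is odd' and Q = 'n^2 is odd'.

If not (n is odd), then not (n^2 is odd).


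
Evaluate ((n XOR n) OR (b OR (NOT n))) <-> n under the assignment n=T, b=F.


Substitute n=T, b=F:
n XOR n = T XOR T = F
NOT n = F
b OR (NOT n) = F OR F = F
(n XOR n) OR (b OR (NOT n)) = F OR F = F
((n XOR n) OR (b OR (NOT n))) <-> n = F <-> T = F

F


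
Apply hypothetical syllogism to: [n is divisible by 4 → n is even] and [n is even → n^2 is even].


Hypothetical syllogism: from (P → Q) and (Q → R), infer (P → R).
Chain the two implications through the shared middle term 'n is even'.

n is divisible by 4 → n^2 is even


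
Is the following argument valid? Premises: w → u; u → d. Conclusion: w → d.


This matches the form of hypothetical syllogism: the conclusion follows in every model of the premises.

Valid.


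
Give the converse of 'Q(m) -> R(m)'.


The converse of (P → Q) is (Q → P). It is not in general equivalent to the original.
Here P = 'Q(m)' and Q = 'R(m)'.

If R(m), then Q(m).


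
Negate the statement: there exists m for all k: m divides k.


Negation flips each quantifier (∀↔∃) and negates the inner predicate.
¬(there exists m for all k: φ) = for all m there exists k: ¬φ.

for all m there exists k: NOT(m divides k)


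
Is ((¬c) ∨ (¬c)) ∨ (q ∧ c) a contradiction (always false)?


Truth table over {c, q}:
c | q | φ
---------
F | F | T
T | F | F
F | T | T
T | T | T
Satisfying assignment at row 1: c=F, q=F gives T.

No, it is not a contradiction.


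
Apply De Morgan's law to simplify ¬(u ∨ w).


De Morgan: the negation of a disjunction is the conjunction of the negations.
Distribute ¬ across ∨, flipping it to ∧, and negate each literal.

(¬u) ∧ (¬w)


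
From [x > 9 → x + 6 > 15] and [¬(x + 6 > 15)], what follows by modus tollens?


Modus tollens: from (P → Q) and ¬Q, infer ¬P.
Q = 'x + 6 > 15' is denied; since P → Q, P must also fail.

Not (x > 9).


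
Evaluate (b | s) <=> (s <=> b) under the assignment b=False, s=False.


Substitute b=False, s=False:
b | s = False | False = False
s <=> b = False <=> False = True
(b | s) <=> (s <=> b) = False <=> True = False

False


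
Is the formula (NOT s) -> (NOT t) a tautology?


Build the truth table over {s, t}:
s | t | φ
---------
F | F | T
T | F | T
F | T | F
T | T | T
Counterexample at row 3: with s=F, t=T, the formula is F.

No, it is not a tautology.


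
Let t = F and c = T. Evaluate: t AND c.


Conjunction is true only when both operands are true.
Substitute: t=F, c=T.
F AND T evaluates to F.

F


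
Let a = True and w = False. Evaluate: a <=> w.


Biconditional is true when both operands have the same truth value.
Substitute: a=True, w=False.
True <=> False evaluates to False.

False


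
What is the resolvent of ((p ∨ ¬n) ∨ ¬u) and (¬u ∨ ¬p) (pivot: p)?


The clauses contain complementary literals p and ¬p.
Resolution eliminates this pair and disjoins the remaining literals (merging duplicates).

(¬u ∨ ¬n)


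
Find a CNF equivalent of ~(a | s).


Step 1: Apply De Morgan: ¬(a ∨ s) = ¬a ∧ ¬s.

(~a) & (~s)


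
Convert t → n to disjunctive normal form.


Step 1: Rewrite t → n as ¬t ∨ n.

(¬t) ∨ n


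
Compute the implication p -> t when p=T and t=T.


Implication is false only when antecedent is true and consequent is false.
Substitute: p=T, t=T.
T -> T evaluates to T.

T


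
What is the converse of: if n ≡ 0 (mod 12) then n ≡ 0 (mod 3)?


The converse of (P → Q) is (Q → P). It is not in general equivalent to the original.
Here P = 'n ≡ 0 (mod 12)' and Q = 'n ≡ 0 (mod 3)'.

If n ≡ 0 (mod 3), then n ≡ 0 (mod 12).


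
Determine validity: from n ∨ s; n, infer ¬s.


This is affirming a disjunct (fallacy). There exist truth assignments where the premises are all true but the conclusion is false.

Invalid.


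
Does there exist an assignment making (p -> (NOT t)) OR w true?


Search for a satisfying assignment over {p, t, w}.
Try p=F, t=F, w=F: the formula evaluates to T.
A satisfying assignment exists.

Satisfiable.


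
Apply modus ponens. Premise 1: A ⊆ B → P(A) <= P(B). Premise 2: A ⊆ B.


Modus ponens: from (P → Q) and P, infer Q.
P = 'A ⊆ B' is asserted, and P → Q holds, so Q follows.

P(A) <= P(B).


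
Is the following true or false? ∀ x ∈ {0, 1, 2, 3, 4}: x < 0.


Evaluate the predicate on each element: 0:F, 1:F, 2:F, 3:F, 4:F.
Counterexample x = 0 fails the predicate.

F


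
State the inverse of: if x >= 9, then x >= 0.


The inverse of (P → Q) is (¬P → ¬Q). It is equivalent to the converse, not to the original.
Here P = 'x >= 9' and Q = 'x >= 0'.

If not (x >= 9), then not (x >= 0).


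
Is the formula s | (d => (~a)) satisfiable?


Search for a satisfying assignment over {a, d, s}.
Try a=False, d=False, s=False: the formula evaluates to True.
A satisfying assignment exists.

Satisfiable.


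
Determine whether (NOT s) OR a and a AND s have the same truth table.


Compare truth tables:
a | s | φ | ψ
-------------
F | F | T | F
T | F | T | F
F | T | F | F
T | T | T | T
They differ at row 1 (a=F, s=F): φ=T but ψ=F.

No, they are not logically equivalent.


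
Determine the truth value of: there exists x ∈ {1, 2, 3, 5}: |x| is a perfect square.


Evaluate the predicate on each element: 1:T, 2:F, 3:F, 5:F.
Witness x = 1 satisfies the predicate.

T


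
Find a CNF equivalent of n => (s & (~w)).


Step 1: Rewrite n → (s ∧ (¬w)) as ¬n ∨ (s ∧ (¬w)).
Step 2: Distribute ∨ over ∧.

((~n) | s) & ((~n) | (~w))


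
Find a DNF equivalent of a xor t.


Step 1: a ⊕ t is true exactly when they disagree: (a ∧ ¬t) ∨ (¬a ∧ t).

(a & (~t)) | ((~a) & t)


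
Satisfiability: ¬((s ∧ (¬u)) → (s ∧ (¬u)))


Check all 4 assignments over {s, u}:
s | u | φ
---------
F | F | F
T | F | F
F | T | F
T | T | F
No assignment makes the formula true.

Unsatisfiable.


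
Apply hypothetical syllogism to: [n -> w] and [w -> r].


Hypothetical syllogism: from (P → Q) and (Q → R), infer (P → R).
Chain the two implications through the shared middle term 'w'.

n -> r


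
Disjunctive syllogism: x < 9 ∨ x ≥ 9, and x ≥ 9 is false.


Disjunctive syllogism: from (P ∨ Q) and ¬P, infer Q.
One disjunct, 'x ≥ 9', is ruled out; the other must hold.

x < 9


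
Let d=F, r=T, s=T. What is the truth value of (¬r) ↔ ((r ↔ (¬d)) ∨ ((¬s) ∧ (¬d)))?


Substitute d=F, r=T, s=T:
¬r = F
¬d = T
r ↔ (¬d) = T ↔ T = T
¬s = F
¬d = T
(¬s) ∧ (¬d) = F ∧ T = F
(r ↔ (¬d)) ∨ ((¬s) ∧ (¬d)) = T ∨ F = T
(¬r) ↔ ((r ↔ (¬d)) ∨ ((¬s) ∧ (¬d))) = F ↔ T = F

F


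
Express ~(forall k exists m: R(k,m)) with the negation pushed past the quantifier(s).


Negation flips each quantifier (∀↔∃) and negates the inner predicate.
¬(forall k exists m: φ) = exists k forall m: ¬φ.

exists k forall m: ~(R(k,m))


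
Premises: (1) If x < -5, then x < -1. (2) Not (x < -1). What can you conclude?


Modus tollens: from (P → Q) and ¬Q, infer ¬P.
Q = 'x < -1' is denied; since P → Q, P must also fail.

Not (x < -5).


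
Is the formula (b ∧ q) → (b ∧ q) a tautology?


Build the truth table over {b, q}:
b | q | φ
---------
F | F | T
T | F | T
F | T | T
T | T | T
Every row evaluates to true.

Yes, it is a tautology.


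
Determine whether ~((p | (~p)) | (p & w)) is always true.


Build the truth table over {p, w}:
p | w | φ
---------
False | False | False
True | False | False
False | True | False
True | True | False
Counterexample at row 1: with p=False, w=False, the formula is False.

No, it is not a tautology.


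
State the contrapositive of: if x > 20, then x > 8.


The contrapositive of (P → Q) is (¬Q → ¬P); it is logically equivalent to the original.
Here P = 'x > 20' and Q = 'x > 8'.

If not (x > 8), then not (x > 20).


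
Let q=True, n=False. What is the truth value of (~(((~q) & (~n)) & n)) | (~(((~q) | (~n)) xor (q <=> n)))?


Substitute q=True, n=False:
… (earlier sub-steps elided)
(~q) & (~n) = False & True = False
((~q) & (~n)) & n = False & False = False
~(((~q) & (~n)) & n) = True
~q = False
~n = True
(~q) | (~n) = False | True = True
q <=> n = True <=> False = False
((~q) | (~n)) xor (q <=> n) = True xor False = True
~(((~q) | (~n)) xor (q <=> n)) = False
(~(((~q) & (~n)) & n)) | (~(((~q) | (~n)) xor (q <=> n))) = True | False = True

True


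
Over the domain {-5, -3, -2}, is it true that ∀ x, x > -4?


Evaluate the predicate on each element: -5:F, -3:T, -2:T.
Counterexample x = -5 fails the predicate.

F


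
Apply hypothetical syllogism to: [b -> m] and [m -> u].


Hypothetical syllogism: from (P → Q) and (Q → R), infer (P → R).
Chain the two implications through the shared middle term 'm'.

b -> u


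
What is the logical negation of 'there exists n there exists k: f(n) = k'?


Negation flips each quantifier (∀↔∃) and negates the inner predicate.
¬(there exists n there exists k: φ) = for all n for all k: ¬φ.

for all n for all k: NOT(f(n) = k)


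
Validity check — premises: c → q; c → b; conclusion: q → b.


This is (no valid rule). There exist truth assignments where the premises are all true but the conclusion is false.

Invalid.


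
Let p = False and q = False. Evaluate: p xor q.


Exclusive or is true when exactly one operand is true.
Substitute: p=False, q=False.
False xor False evaluates to False.

False


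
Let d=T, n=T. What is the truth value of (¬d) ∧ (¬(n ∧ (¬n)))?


Substitute d=T, n=T:
¬d = F
¬n = F
n ∧ (¬n) = T ∧ F = F
¬(n ∧ (¬n)) = T
(¬d) ∧ (¬(n ∧ (¬n))) = F ∧ T = F

F


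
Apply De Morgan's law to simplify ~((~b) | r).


De Morgan: the negation of a disjunction is the conjunction of the negations.
Distribute ~ across |, flipping it to &, and negate each literal.

b & (~r)


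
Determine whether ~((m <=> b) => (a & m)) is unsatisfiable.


Truth table over {a, b, m}:
a | b | m | φ
-------------
False | False | False | True
True | False | False | True
False | True | False | False
True | True | False | False
False | False | True | False
True | False | True | False
False | True | True | True
True | True | True | False
Satisfying assignment at row 1: a=False, b=False, m=False gives True.

No, it is not a contradiction.


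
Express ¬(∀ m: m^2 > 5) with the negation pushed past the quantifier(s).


¬(∀ x: φ) = ∃ x: ¬φ, and ¬(∃ x: φ) = ∀ x: ¬φ.
Apply to the universal statement.

∃ m: ¬(m^2 > 5)


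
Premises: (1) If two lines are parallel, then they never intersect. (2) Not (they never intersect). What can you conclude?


Modus tollens: from (P → Q) and ¬Q, infer ¬P.
Q = 'they never intersect' is denied; since P → Q, P must also fail.

Not (two lines are parallel).


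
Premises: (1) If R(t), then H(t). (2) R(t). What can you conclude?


Modus ponens: from (P → Q) and P, infer Q.
P = 'R(t)' is asserted, and P → Q holds, so Q follows.

H(t).


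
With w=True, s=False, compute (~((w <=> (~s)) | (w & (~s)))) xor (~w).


Substitute w=True, s=False:
~s = True
w <=> (~s) = True <=> True = True
~s = True
w & (~s) = True & True = True
(w <=> (~s)) | (w & (~s)) = True | True = True
~((w <=> (~s)) | (w & (~s))) = False
~w = False
(~((w <=> (~s)) | (w & (~s)))) xor (~w) = False xor False = False

False


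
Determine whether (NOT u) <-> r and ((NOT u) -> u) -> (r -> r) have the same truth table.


Compare truth tables:
r | u | φ | ψ
-------------
F | F | F | T
T | F | T | T
F | T | T | T
T | T | F | T
They differ at row 1 (r=F, u=F): φ=F but ψ=T.

No, they are not logically equivalent.


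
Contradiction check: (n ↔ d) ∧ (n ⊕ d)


Truth table over {d, n}:
d | n | φ
---------
F | F | F
T | F | F
F | T | F
T | T | F
Every row is false.

Yes, it is a contradiction.


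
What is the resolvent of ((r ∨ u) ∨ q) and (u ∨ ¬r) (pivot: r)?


The clauses contain complementary literals r and ¬r.
Resolution eliminates this pair and disjoins the remaining literals (merging duplicates).

(q ∨ u)


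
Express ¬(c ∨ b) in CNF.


Step 1: Apply De Morgan: ¬(c ∨ b) = ¬c ∧ ¬b.

(¬c) ∧ (¬b)


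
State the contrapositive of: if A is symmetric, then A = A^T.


The contrapositive of (P → Q) is (¬Q → ¬P); it is logically equivalent to the original.
Here P = 'A is symmetric' and Q = 'A = A^T'.

If not (A = A^T), then not (A is symmetric).


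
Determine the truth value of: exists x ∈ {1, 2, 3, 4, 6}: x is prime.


Evaluate the predicate on each element: 1:False, 2:True, 3:True, 4:False, 6:False.
Witness x = 2 satisfies the predicate.

True


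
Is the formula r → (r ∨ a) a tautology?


Build the truth table over {a, r}:
a | r | φ
---------
F | F | T
T | F | T
F | T | T
T | T | T
Every row evaluates to true.

Yes, it is a tautology.


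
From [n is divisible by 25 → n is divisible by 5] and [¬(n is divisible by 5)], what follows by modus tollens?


Modus tollens: from (P → Q) and ¬Q, infer ¬P.
Q = 'n is divisible by 5' is denied; since P → Q, P must also fail.

Not (n is divisible by 25).


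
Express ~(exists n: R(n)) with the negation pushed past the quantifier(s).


¬(forall x: φ) = exists x: ¬φ, and ¬(exists x: φ) = forall x: ¬φ.
Apply to the existential statement.

forall n: ~(R(n))


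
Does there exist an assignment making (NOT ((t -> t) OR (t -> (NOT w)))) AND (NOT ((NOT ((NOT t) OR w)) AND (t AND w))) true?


Check all 4 assignments over {t, w}:
t | w | φ
---------
F | F | F
T | F | F
F | T | F
T | T | F
No assignment makes the formula true.

Unsatisfiable.


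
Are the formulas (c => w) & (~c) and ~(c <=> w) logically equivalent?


Compare truth tables:
c | w | φ | ψ
-------------
False | False | True | False
True | False | False | True
False | True | True | True
True | True | False | False
They differ at row 1 (c=False, w=False): φ=True but ψ=False.

No, they are not logically equivalent.
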